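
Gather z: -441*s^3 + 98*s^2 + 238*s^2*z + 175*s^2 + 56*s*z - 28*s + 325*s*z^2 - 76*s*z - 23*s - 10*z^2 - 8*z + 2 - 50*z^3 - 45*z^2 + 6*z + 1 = -441*s^3 + 273*s^2 - 51*s - 50*z^3 + z^2*(325*s - 55) + z*(238*s^2 - 20*s - 2) + 3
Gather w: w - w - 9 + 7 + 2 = 0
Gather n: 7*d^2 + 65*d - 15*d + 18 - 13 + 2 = 7*d^2 + 50*d + 7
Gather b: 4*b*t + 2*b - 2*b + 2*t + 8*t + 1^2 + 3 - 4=4*b*t + 10*t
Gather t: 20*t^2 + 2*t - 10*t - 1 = 20*t^2 - 8*t - 1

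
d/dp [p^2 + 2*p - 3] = 2*p + 2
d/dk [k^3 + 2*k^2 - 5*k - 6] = 3*k^2 + 4*k - 5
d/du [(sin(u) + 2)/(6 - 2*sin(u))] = 5*cos(u)/(2*(sin(u) - 3)^2)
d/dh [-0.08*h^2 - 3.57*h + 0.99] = -0.16*h - 3.57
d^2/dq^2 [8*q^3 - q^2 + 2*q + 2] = 48*q - 2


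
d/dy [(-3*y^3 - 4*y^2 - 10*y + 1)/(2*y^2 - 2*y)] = (-3*y^4 + 6*y^3 + 14*y^2 - 2*y + 1)/(2*y^2*(y^2 - 2*y + 1))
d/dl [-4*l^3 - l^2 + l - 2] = -12*l^2 - 2*l + 1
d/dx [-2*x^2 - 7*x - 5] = -4*x - 7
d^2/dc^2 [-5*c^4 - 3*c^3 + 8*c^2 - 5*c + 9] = -60*c^2 - 18*c + 16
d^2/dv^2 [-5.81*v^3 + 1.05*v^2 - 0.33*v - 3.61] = 2.1 - 34.86*v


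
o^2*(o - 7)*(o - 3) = o^4 - 10*o^3 + 21*o^2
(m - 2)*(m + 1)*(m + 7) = m^3 + 6*m^2 - 9*m - 14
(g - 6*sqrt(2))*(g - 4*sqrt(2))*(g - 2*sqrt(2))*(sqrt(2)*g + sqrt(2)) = sqrt(2)*g^4 - 24*g^3 + sqrt(2)*g^3 - 24*g^2 + 88*sqrt(2)*g^2 - 192*g + 88*sqrt(2)*g - 192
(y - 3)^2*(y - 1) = y^3 - 7*y^2 + 15*y - 9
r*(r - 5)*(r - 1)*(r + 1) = r^4 - 5*r^3 - r^2 + 5*r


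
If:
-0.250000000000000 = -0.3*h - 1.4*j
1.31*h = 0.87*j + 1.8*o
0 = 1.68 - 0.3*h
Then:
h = 5.60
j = -1.02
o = 4.57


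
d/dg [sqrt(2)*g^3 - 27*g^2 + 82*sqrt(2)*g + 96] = 3*sqrt(2)*g^2 - 54*g + 82*sqrt(2)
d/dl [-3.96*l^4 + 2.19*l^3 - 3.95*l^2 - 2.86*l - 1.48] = -15.84*l^3 + 6.57*l^2 - 7.9*l - 2.86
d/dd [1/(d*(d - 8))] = 2*(4 - d)/(d^2*(d^2 - 16*d + 64))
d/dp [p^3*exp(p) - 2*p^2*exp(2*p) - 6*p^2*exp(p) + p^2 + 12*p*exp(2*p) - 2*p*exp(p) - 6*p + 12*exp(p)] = p^3*exp(p) - 4*p^2*exp(2*p) - 3*p^2*exp(p) + 20*p*exp(2*p) - 14*p*exp(p) + 2*p + 12*exp(2*p) + 10*exp(p) - 6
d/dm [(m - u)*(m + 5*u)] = 2*m + 4*u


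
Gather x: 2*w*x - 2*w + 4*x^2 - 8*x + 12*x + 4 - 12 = -2*w + 4*x^2 + x*(2*w + 4) - 8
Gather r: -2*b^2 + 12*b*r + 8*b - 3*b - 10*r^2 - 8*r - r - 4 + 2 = -2*b^2 + 5*b - 10*r^2 + r*(12*b - 9) - 2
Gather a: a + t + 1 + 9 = a + t + 10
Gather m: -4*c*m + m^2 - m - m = m^2 + m*(-4*c - 2)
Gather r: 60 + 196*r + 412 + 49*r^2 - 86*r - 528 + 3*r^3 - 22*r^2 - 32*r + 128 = 3*r^3 + 27*r^2 + 78*r + 72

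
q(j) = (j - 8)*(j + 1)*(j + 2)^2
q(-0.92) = -0.83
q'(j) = (j - 8)*(j + 1)*(2*j + 4) + (j - 8)*(j + 2)^2 + (j + 1)*(j + 2)^2 = 4*j^3 - 9*j^2 - 64*j - 60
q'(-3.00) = -57.00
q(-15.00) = 54418.00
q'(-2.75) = -35.25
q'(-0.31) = -41.14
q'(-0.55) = -28.19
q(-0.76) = -3.23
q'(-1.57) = 2.82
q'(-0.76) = -18.31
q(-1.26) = 1.32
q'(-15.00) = -14625.00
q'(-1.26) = -1.65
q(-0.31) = -16.38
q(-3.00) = 22.00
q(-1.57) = 1.01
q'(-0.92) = -11.85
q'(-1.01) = -8.66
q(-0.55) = -8.09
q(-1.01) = 0.09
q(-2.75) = 10.58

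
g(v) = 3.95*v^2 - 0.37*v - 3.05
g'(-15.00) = -118.87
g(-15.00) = 891.25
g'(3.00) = 23.33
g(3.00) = 31.39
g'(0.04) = -0.05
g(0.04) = -3.06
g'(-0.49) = -4.24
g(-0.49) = -1.92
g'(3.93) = 30.68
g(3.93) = 56.50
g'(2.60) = 20.17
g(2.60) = 22.69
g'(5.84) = 45.77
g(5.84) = 129.51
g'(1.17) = 8.87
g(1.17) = 1.92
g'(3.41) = 26.57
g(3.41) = 41.62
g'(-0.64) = -5.43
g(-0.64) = -1.20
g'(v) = 7.9*v - 0.37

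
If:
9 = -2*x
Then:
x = -9/2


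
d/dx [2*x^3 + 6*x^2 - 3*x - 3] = 6*x^2 + 12*x - 3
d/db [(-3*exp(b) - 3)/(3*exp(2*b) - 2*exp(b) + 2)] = (9*exp(2*b) + 18*exp(b) - 12)*exp(b)/(9*exp(4*b) - 12*exp(3*b) + 16*exp(2*b) - 8*exp(b) + 4)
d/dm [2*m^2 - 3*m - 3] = 4*m - 3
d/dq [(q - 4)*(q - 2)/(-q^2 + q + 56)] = (-5*q^2 + 128*q - 344)/(q^4 - 2*q^3 - 111*q^2 + 112*q + 3136)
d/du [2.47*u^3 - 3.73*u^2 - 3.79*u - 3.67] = 7.41*u^2 - 7.46*u - 3.79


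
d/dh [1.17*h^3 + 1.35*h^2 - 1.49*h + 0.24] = 3.51*h^2 + 2.7*h - 1.49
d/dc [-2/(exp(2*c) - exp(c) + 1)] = (4*exp(c) - 2)*exp(c)/(exp(2*c) - exp(c) + 1)^2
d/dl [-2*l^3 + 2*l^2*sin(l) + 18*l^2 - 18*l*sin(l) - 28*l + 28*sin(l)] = 2*l^2*cos(l) - 6*l^2 + 4*l*sin(l) - 18*l*cos(l) + 36*l - 18*sin(l) + 28*cos(l) - 28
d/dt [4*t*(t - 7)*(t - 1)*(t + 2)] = 16*t^3 - 72*t^2 - 72*t + 56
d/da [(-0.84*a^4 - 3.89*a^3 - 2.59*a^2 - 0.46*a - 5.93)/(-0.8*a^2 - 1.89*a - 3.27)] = (1.344*a^5 + 7.8748*a^4 + 25.6914*a^3 + 42.688*a^2 + 7.4506*a - 9.7035)/(0.64*a^4 + 3.024*a^3 + 8.8041*a^2 + 12.3606*a + 10.6929)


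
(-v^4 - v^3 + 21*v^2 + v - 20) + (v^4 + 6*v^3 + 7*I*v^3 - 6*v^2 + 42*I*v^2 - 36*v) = 5*v^3 + 7*I*v^3 + 15*v^2 + 42*I*v^2 - 35*v - 20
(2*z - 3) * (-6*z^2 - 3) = -12*z^3 + 18*z^2 - 6*z + 9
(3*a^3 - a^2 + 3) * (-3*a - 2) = -9*a^4 - 3*a^3 + 2*a^2 - 9*a - 6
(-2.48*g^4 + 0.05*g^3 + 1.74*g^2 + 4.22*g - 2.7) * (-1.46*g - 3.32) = 3.6208*g^5 + 8.1606*g^4 - 2.7064*g^3 - 11.938*g^2 - 10.0684*g + 8.964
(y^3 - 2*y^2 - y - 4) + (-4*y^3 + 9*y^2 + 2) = -3*y^3 + 7*y^2 - y - 2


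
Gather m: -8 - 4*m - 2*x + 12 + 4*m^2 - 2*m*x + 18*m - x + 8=4*m^2 + m*(14 - 2*x) - 3*x + 12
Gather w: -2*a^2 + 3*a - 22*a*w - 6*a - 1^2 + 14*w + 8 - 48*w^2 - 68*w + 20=-2*a^2 - 3*a - 48*w^2 + w*(-22*a - 54) + 27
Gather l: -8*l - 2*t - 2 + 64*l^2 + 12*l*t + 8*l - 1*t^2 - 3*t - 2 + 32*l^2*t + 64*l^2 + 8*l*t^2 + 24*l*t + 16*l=l^2*(32*t + 128) + l*(8*t^2 + 36*t + 16) - t^2 - 5*t - 4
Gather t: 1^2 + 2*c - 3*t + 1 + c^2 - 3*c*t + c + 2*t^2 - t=c^2 + 3*c + 2*t^2 + t*(-3*c - 4) + 2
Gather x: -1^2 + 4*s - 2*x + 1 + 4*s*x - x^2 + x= 4*s - x^2 + x*(4*s - 1)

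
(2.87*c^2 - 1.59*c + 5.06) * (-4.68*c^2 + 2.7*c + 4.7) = -13.4316*c^4 + 15.1902*c^3 - 14.4848*c^2 + 6.189*c + 23.782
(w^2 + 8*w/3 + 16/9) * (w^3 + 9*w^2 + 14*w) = w^5 + 35*w^4/3 + 358*w^3/9 + 160*w^2/3 + 224*w/9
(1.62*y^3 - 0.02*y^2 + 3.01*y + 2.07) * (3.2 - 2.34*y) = -3.7908*y^4 + 5.2308*y^3 - 7.1074*y^2 + 4.7882*y + 6.624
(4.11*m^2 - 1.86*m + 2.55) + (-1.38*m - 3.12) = 4.11*m^2 - 3.24*m - 0.57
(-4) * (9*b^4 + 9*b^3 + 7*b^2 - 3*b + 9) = -36*b^4 - 36*b^3 - 28*b^2 + 12*b - 36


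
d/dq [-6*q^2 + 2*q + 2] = 2 - 12*q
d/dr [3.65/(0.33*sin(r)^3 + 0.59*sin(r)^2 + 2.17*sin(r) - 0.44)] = (-4.307*sin(r) + 1.80675*cos(2*r) - 9.72725)*cos(r)/(0.33*sin(r)^3 + 0.59*sin(r)^2 + 2.17*sin(r) - 0.44)^2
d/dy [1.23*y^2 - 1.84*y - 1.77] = 2.46*y - 1.84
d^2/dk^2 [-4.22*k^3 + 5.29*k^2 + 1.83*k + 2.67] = 10.58 - 25.32*k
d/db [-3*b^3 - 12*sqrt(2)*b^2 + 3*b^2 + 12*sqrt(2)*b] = -9*b^2 - 24*sqrt(2)*b + 6*b + 12*sqrt(2)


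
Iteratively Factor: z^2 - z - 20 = (z + 4)*(z - 5)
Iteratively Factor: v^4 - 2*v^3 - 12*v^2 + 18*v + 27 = (v + 1)*(v^3 - 3*v^2 - 9*v + 27) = (v - 3)*(v + 1)*(v^2 - 9) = (v - 3)^2*(v + 1)*(v + 3)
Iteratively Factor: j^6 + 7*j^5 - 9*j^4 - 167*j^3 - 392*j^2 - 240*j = (j + 1)*(j^5 + 6*j^4 - 15*j^3 - 152*j^2 - 240*j) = (j + 1)*(j + 3)*(j^4 + 3*j^3 - 24*j^2 - 80*j) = j*(j + 1)*(j + 3)*(j^3 + 3*j^2 - 24*j - 80) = j*(j + 1)*(j + 3)*(j + 4)*(j^2 - j - 20) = j*(j + 1)*(j + 3)*(j + 4)^2*(j - 5)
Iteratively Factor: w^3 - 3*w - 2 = (w + 1)*(w^2 - w - 2) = (w - 2)*(w + 1)*(w + 1)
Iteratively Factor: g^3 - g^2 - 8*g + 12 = (g + 3)*(g^2 - 4*g + 4) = (g - 2)*(g + 3)*(g - 2)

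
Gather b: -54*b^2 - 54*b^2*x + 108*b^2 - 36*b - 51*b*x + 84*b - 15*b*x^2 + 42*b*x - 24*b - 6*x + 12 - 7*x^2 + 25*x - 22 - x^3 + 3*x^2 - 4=b^2*(54 - 54*x) + b*(-15*x^2 - 9*x + 24) - x^3 - 4*x^2 + 19*x - 14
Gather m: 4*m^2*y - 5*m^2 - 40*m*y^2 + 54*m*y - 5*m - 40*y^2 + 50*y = m^2*(4*y - 5) + m*(-40*y^2 + 54*y - 5) - 40*y^2 + 50*y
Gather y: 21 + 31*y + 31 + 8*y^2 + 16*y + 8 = 8*y^2 + 47*y + 60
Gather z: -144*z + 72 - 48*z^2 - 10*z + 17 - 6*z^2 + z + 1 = -54*z^2 - 153*z + 90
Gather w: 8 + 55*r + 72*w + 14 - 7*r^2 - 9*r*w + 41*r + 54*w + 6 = -7*r^2 + 96*r + w*(126 - 9*r) + 28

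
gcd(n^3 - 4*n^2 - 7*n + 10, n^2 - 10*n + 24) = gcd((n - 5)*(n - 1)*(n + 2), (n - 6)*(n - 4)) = 1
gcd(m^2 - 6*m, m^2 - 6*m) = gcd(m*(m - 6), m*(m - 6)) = m^2 - 6*m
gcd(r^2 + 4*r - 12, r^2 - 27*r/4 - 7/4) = 1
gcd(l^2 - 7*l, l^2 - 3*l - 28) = l - 7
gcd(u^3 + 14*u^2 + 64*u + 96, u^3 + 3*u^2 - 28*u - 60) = u + 6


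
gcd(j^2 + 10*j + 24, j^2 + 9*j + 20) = j + 4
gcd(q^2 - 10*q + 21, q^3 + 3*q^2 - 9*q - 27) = q - 3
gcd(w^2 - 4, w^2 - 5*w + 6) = w - 2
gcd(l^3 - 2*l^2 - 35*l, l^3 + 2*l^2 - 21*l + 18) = 1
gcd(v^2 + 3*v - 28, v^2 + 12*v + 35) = v + 7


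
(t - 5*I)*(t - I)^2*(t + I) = t^4 - 6*I*t^3 - 4*t^2 - 6*I*t - 5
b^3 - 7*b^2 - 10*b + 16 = (b - 8)*(b - 1)*(b + 2)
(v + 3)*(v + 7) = v^2 + 10*v + 21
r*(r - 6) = r^2 - 6*r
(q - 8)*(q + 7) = q^2 - q - 56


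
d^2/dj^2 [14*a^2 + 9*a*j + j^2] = 2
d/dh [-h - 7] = -1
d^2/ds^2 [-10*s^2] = -20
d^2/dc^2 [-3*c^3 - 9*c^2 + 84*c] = -18*c - 18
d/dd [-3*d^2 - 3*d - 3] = -6*d - 3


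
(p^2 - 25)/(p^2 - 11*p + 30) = (p + 5)/(p - 6)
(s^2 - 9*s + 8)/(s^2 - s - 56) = (s - 1)/(s + 7)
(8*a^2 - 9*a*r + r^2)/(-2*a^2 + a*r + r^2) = (-8*a + r)/(2*a + r)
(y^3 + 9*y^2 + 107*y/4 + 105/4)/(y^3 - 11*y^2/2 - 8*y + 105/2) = (4*y^2 + 24*y + 35)/(2*(2*y^2 - 17*y + 35))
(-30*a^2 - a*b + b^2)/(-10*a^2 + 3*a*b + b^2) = (6*a - b)/(2*a - b)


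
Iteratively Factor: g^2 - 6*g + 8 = (g - 4)*(g - 2)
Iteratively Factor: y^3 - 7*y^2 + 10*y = (y - 5)*(y^2 - 2*y) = y*(y - 5)*(y - 2)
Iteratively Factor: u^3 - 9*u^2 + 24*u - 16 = (u - 4)*(u^2 - 5*u + 4) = (u - 4)^2*(u - 1)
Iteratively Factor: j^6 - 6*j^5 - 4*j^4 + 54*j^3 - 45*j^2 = (j - 1)*(j^5 - 5*j^4 - 9*j^3 + 45*j^2) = (j - 3)*(j - 1)*(j^4 - 2*j^3 - 15*j^2) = (j - 5)*(j - 3)*(j - 1)*(j^3 + 3*j^2) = (j - 5)*(j - 3)*(j - 1)*(j + 3)*(j^2) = j*(j - 5)*(j - 3)*(j - 1)*(j + 3)*(j)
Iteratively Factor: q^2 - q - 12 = (q + 3)*(q - 4)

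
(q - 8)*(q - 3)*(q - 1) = q^3 - 12*q^2 + 35*q - 24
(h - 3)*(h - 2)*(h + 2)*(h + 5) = h^4 + 2*h^3 - 19*h^2 - 8*h + 60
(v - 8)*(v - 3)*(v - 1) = v^3 - 12*v^2 + 35*v - 24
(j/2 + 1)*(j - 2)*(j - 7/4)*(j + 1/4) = j^4/2 - 3*j^3/4 - 71*j^2/32 + 3*j + 7/8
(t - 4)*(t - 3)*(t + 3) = t^3 - 4*t^2 - 9*t + 36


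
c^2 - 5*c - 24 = (c - 8)*(c + 3)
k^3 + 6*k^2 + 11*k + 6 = (k + 1)*(k + 2)*(k + 3)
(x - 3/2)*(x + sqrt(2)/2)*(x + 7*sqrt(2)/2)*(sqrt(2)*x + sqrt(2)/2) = sqrt(2)*x^4 - sqrt(2)*x^3 + 8*x^3 - 8*x^2 + 11*sqrt(2)*x^2/4 - 6*x - 7*sqrt(2)*x/2 - 21*sqrt(2)/8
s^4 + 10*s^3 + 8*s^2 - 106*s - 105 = (s - 3)*(s + 1)*(s + 5)*(s + 7)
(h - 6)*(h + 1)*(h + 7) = h^3 + 2*h^2 - 41*h - 42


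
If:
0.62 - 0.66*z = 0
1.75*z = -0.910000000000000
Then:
No Solution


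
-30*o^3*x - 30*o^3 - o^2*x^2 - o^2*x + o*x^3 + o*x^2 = (-6*o + x)*(5*o + x)*(o*x + o)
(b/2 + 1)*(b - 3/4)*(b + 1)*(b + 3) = b^4/2 + 21*b^3/8 + 13*b^2/4 - 9*b/8 - 9/4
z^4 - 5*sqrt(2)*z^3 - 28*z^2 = z^2*(z - 7*sqrt(2))*(z + 2*sqrt(2))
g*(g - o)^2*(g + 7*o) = g^4 + 5*g^3*o - 13*g^2*o^2 + 7*g*o^3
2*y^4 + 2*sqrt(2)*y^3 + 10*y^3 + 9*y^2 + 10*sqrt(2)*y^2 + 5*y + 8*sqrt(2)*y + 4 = (y + 1)*(y + 4)*(sqrt(2)*y + 1)^2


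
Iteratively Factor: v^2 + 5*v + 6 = (v + 3)*(v + 2)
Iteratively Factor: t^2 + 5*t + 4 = (t + 4)*(t + 1)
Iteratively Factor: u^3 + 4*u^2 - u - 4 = (u - 1)*(u^2 + 5*u + 4) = (u - 1)*(u + 4)*(u + 1)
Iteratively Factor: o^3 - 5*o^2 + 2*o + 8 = (o + 1)*(o^2 - 6*o + 8) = (o - 2)*(o + 1)*(o - 4)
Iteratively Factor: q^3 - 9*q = (q - 3)*(q^2 + 3*q) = q*(q - 3)*(q + 3)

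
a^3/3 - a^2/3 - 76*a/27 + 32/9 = (a/3 + 1)*(a - 8/3)*(a - 4/3)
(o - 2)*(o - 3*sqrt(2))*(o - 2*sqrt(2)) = o^3 - 5*sqrt(2)*o^2 - 2*o^2 + 12*o + 10*sqrt(2)*o - 24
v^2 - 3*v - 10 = (v - 5)*(v + 2)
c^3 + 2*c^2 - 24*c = c*(c - 4)*(c + 6)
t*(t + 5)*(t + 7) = t^3 + 12*t^2 + 35*t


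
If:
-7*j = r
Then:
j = -r/7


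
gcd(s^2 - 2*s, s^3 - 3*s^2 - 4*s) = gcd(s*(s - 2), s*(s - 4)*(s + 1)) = s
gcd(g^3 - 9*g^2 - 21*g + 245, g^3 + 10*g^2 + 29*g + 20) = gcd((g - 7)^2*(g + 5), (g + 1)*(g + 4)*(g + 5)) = g + 5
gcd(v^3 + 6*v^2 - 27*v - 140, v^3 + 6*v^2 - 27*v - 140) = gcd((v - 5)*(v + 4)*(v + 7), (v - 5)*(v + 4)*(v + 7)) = v^3 + 6*v^2 - 27*v - 140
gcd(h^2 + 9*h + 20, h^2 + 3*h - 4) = h + 4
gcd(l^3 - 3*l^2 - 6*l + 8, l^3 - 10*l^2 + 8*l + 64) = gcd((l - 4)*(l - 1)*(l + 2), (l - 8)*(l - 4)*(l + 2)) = l^2 - 2*l - 8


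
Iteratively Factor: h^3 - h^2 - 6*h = (h + 2)*(h^2 - 3*h) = h*(h + 2)*(h - 3)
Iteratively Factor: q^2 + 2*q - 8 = (q - 2)*(q + 4)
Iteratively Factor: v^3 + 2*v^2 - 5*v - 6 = (v + 3)*(v^2 - v - 2) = (v - 2)*(v + 3)*(v + 1)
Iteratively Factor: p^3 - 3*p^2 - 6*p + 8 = (p - 1)*(p^2 - 2*p - 8) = (p - 1)*(p + 2)*(p - 4)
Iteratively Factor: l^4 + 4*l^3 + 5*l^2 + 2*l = (l + 1)*(l^3 + 3*l^2 + 2*l) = l*(l + 1)*(l^2 + 3*l + 2) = l*(l + 1)^2*(l + 2)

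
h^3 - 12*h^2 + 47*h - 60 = (h - 5)*(h - 4)*(h - 3)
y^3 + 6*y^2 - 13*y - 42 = (y - 3)*(y + 2)*(y + 7)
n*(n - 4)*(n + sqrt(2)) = n^3 - 4*n^2 + sqrt(2)*n^2 - 4*sqrt(2)*n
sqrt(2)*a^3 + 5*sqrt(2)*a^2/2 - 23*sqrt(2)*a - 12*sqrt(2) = (a - 4)*(a + 6)*(sqrt(2)*a + sqrt(2)/2)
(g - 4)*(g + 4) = g^2 - 16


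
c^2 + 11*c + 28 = (c + 4)*(c + 7)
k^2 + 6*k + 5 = (k + 1)*(k + 5)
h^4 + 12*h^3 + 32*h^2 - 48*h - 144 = (h - 2)*(h + 2)*(h + 6)^2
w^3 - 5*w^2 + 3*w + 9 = (w - 3)^2*(w + 1)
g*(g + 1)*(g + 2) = g^3 + 3*g^2 + 2*g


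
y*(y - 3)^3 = y^4 - 9*y^3 + 27*y^2 - 27*y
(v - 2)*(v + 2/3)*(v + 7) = v^3 + 17*v^2/3 - 32*v/3 - 28/3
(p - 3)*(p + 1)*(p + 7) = p^3 + 5*p^2 - 17*p - 21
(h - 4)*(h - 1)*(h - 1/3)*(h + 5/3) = h^4 - 11*h^3/3 - 29*h^2/9 + 73*h/9 - 20/9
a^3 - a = a*(a - 1)*(a + 1)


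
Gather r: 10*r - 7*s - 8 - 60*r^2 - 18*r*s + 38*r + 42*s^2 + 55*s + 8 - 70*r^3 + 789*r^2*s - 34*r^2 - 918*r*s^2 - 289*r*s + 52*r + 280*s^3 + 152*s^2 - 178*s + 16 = -70*r^3 + r^2*(789*s - 94) + r*(-918*s^2 - 307*s + 100) + 280*s^3 + 194*s^2 - 130*s + 16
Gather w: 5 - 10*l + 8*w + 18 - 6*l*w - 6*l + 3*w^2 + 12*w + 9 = -16*l + 3*w^2 + w*(20 - 6*l) + 32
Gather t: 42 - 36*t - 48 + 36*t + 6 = 0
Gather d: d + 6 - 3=d + 3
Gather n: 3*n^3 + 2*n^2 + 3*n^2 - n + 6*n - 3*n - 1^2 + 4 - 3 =3*n^3 + 5*n^2 + 2*n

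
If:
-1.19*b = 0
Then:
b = 0.00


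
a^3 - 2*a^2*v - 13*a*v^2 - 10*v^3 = (a - 5*v)*(a + v)*(a + 2*v)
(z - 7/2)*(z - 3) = z^2 - 13*z/2 + 21/2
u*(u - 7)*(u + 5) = u^3 - 2*u^2 - 35*u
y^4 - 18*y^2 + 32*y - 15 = (y - 3)*(y - 1)^2*(y + 5)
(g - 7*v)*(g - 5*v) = g^2 - 12*g*v + 35*v^2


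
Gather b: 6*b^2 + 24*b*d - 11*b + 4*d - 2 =6*b^2 + b*(24*d - 11) + 4*d - 2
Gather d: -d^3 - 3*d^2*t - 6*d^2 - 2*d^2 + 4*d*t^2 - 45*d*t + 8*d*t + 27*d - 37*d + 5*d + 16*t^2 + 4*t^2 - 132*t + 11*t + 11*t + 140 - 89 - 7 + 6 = -d^3 + d^2*(-3*t - 8) + d*(4*t^2 - 37*t - 5) + 20*t^2 - 110*t + 50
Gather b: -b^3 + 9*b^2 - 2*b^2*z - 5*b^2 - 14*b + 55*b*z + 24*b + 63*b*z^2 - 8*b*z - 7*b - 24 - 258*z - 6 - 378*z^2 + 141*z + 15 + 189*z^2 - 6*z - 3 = -b^3 + b^2*(4 - 2*z) + b*(63*z^2 + 47*z + 3) - 189*z^2 - 123*z - 18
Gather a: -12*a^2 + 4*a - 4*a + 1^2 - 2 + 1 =-12*a^2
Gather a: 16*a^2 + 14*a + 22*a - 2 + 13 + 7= 16*a^2 + 36*a + 18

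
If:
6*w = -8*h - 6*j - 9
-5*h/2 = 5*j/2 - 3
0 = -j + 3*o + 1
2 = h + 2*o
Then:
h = 28/5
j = -22/5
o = -9/5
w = -137/30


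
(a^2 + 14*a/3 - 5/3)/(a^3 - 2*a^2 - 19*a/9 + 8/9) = 3*(a + 5)/(3*a^2 - 5*a - 8)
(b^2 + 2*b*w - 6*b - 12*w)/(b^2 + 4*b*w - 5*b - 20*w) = (b^2 + 2*b*w - 6*b - 12*w)/(b^2 + 4*b*w - 5*b - 20*w)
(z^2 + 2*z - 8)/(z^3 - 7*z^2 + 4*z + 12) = (z + 4)/(z^2 - 5*z - 6)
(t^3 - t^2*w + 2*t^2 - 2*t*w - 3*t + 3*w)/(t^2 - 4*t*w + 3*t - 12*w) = (t^2 - t*w - t + w)/(t - 4*w)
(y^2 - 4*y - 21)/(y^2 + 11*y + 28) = (y^2 - 4*y - 21)/(y^2 + 11*y + 28)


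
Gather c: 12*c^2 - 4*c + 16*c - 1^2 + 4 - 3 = 12*c^2 + 12*c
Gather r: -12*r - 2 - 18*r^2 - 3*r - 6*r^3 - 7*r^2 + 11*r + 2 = -6*r^3 - 25*r^2 - 4*r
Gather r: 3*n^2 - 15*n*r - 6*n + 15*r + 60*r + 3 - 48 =3*n^2 - 6*n + r*(75 - 15*n) - 45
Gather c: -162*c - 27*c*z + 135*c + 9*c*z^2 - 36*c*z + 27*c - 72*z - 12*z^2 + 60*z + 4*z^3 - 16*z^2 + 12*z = c*(9*z^2 - 63*z) + 4*z^3 - 28*z^2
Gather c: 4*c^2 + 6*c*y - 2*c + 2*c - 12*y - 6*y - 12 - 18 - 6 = 4*c^2 + 6*c*y - 18*y - 36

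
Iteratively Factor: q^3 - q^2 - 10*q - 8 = (q + 2)*(q^2 - 3*q - 4) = (q + 1)*(q + 2)*(q - 4)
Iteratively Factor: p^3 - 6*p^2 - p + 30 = (p - 5)*(p^2 - p - 6) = (p - 5)*(p + 2)*(p - 3)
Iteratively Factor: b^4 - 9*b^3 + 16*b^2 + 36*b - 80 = (b + 2)*(b^3 - 11*b^2 + 38*b - 40) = (b - 4)*(b + 2)*(b^2 - 7*b + 10) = (b - 4)*(b - 2)*(b + 2)*(b - 5)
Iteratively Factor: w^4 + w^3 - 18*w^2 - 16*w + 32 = (w + 4)*(w^3 - 3*w^2 - 6*w + 8) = (w - 1)*(w + 4)*(w^2 - 2*w - 8) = (w - 1)*(w + 2)*(w + 4)*(w - 4)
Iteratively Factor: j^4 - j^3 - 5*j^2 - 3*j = (j)*(j^3 - j^2 - 5*j - 3) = j*(j - 3)*(j^2 + 2*j + 1) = j*(j - 3)*(j + 1)*(j + 1)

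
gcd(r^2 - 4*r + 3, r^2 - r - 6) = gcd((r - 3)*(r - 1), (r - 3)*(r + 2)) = r - 3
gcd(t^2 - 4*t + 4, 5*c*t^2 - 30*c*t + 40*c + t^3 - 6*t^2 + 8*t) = t - 2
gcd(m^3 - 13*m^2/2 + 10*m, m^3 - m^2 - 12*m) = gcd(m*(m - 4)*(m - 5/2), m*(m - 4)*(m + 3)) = m^2 - 4*m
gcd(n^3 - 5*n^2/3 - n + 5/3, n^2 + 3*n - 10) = 1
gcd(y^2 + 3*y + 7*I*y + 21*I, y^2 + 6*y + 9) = y + 3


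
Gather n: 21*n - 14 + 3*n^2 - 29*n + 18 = 3*n^2 - 8*n + 4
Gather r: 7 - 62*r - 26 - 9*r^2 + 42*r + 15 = -9*r^2 - 20*r - 4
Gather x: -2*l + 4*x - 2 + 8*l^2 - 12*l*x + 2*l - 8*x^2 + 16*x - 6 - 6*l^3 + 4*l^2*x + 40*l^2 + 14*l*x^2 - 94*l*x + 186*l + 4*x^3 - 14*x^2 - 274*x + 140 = -6*l^3 + 48*l^2 + 186*l + 4*x^3 + x^2*(14*l - 22) + x*(4*l^2 - 106*l - 254) + 132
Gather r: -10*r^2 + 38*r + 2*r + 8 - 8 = -10*r^2 + 40*r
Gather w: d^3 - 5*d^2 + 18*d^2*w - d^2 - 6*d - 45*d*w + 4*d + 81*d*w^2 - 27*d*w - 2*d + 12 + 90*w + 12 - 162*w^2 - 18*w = d^3 - 6*d^2 - 4*d + w^2*(81*d - 162) + w*(18*d^2 - 72*d + 72) + 24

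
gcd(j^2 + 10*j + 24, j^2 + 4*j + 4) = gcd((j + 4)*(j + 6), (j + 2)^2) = 1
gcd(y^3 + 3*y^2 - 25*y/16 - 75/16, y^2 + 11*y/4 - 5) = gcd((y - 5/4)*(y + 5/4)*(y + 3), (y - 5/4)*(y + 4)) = y - 5/4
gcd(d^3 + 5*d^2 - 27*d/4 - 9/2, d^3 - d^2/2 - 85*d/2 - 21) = d^2 + 13*d/2 + 3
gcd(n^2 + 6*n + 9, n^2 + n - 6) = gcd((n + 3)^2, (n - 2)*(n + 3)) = n + 3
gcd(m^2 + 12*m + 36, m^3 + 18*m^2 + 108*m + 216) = m^2 + 12*m + 36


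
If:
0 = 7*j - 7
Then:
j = 1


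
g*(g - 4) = g^2 - 4*g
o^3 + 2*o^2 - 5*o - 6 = (o - 2)*(o + 1)*(o + 3)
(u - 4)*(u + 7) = u^2 + 3*u - 28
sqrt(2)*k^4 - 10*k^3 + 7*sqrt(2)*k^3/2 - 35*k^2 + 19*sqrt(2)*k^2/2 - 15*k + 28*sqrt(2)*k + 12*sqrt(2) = (k + 3)*(k - 4*sqrt(2))*(k - sqrt(2))*(sqrt(2)*k + sqrt(2)/2)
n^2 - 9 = (n - 3)*(n + 3)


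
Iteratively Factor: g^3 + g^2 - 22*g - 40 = (g + 4)*(g^2 - 3*g - 10) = (g + 2)*(g + 4)*(g - 5)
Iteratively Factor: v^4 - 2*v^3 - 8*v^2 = (v - 4)*(v^3 + 2*v^2) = (v - 4)*(v + 2)*(v^2) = v*(v - 4)*(v + 2)*(v)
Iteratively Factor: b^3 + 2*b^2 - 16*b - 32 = (b + 4)*(b^2 - 2*b - 8) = (b - 4)*(b + 4)*(b + 2)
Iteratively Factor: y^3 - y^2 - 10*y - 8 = (y - 4)*(y^2 + 3*y + 2) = (y - 4)*(y + 2)*(y + 1)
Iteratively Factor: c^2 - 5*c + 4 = (c - 4)*(c - 1)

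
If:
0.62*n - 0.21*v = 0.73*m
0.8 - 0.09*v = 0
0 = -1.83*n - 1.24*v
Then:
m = -7.67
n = -6.02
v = 8.89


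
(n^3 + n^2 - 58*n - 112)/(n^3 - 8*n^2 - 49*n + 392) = (n + 2)/(n - 7)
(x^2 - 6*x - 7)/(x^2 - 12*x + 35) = (x + 1)/(x - 5)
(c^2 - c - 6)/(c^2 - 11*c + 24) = (c + 2)/(c - 8)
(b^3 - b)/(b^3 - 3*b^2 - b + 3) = b/(b - 3)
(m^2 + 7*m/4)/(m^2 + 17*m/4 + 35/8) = 2*m/(2*m + 5)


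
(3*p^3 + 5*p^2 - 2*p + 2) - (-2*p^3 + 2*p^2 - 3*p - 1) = 5*p^3 + 3*p^2 + p + 3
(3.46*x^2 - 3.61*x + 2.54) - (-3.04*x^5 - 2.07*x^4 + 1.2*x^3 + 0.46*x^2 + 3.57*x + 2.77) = 3.04*x^5 + 2.07*x^4 - 1.2*x^3 + 3.0*x^2 - 7.18*x - 0.23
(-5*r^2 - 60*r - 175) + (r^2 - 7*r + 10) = -4*r^2 - 67*r - 165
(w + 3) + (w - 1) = 2*w + 2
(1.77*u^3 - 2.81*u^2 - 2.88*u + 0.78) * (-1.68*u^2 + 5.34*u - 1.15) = -2.9736*u^5 + 14.1726*u^4 - 12.2025*u^3 - 13.4581*u^2 + 7.4772*u - 0.897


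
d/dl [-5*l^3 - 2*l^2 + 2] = l*(-15*l - 4)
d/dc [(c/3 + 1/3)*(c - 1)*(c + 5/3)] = c^2 + 10*c/9 - 1/3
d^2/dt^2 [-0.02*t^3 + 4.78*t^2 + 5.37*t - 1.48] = 9.56 - 0.12*t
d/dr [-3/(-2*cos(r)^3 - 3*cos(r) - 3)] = 9*(cos(2*r) + 2)*sin(r)/(2*cos(r)^3 + 3*cos(r) + 3)^2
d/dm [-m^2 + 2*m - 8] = 2 - 2*m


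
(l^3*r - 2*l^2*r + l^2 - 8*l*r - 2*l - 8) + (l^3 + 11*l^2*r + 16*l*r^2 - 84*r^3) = l^3*r + l^3 + 9*l^2*r + l^2 + 16*l*r^2 - 8*l*r - 2*l - 84*r^3 - 8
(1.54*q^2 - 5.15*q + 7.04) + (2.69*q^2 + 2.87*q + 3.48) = 4.23*q^2 - 2.28*q + 10.52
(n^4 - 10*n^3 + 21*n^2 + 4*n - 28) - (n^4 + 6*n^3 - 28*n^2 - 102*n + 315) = -16*n^3 + 49*n^2 + 106*n - 343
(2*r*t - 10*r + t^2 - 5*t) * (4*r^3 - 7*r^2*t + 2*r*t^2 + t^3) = 8*r^4*t - 40*r^4 - 10*r^3*t^2 + 50*r^3*t - 3*r^2*t^3 + 15*r^2*t^2 + 4*r*t^4 - 20*r*t^3 + t^5 - 5*t^4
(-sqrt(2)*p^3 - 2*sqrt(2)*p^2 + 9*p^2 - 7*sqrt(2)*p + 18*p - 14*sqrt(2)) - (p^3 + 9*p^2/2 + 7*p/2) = -sqrt(2)*p^3 - p^3 - 2*sqrt(2)*p^2 + 9*p^2/2 - 7*sqrt(2)*p + 29*p/2 - 14*sqrt(2)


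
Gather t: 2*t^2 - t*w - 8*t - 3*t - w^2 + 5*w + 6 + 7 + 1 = 2*t^2 + t*(-w - 11) - w^2 + 5*w + 14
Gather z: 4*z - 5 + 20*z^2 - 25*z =20*z^2 - 21*z - 5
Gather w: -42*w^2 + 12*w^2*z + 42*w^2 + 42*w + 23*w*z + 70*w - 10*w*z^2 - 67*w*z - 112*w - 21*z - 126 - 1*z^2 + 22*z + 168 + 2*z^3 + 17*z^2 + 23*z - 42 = 12*w^2*z + w*(-10*z^2 - 44*z) + 2*z^3 + 16*z^2 + 24*z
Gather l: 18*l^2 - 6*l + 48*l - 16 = 18*l^2 + 42*l - 16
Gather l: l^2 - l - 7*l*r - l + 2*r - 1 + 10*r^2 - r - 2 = l^2 + l*(-7*r - 2) + 10*r^2 + r - 3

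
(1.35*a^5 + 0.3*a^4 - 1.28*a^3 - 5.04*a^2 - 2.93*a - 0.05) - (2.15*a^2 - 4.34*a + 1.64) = 1.35*a^5 + 0.3*a^4 - 1.28*a^3 - 7.19*a^2 + 1.41*a - 1.69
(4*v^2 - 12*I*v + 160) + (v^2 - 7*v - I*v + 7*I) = 5*v^2 - 7*v - 13*I*v + 160 + 7*I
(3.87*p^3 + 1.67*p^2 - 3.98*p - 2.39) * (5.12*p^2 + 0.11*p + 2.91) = 19.8144*p^5 + 8.9761*p^4 - 8.9322*p^3 - 7.8149*p^2 - 11.8447*p - 6.9549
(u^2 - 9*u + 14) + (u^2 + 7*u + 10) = 2*u^2 - 2*u + 24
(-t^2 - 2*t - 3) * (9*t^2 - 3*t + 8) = -9*t^4 - 15*t^3 - 29*t^2 - 7*t - 24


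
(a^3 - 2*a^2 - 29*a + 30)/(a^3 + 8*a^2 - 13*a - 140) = (a^2 - 7*a + 6)/(a^2 + 3*a - 28)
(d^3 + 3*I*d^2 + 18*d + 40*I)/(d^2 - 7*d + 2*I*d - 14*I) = (d^2 + I*d + 20)/(d - 7)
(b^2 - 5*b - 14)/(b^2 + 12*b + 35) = (b^2 - 5*b - 14)/(b^2 + 12*b + 35)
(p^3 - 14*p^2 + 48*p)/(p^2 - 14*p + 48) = p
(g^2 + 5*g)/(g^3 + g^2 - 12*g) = (g + 5)/(g^2 + g - 12)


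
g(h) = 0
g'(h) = 0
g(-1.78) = 0.00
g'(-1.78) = 0.00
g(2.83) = 0.00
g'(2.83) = 0.00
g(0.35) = 0.00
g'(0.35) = 0.00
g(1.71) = 0.00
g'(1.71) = 0.00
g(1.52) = 0.00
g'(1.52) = 0.00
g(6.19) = 0.00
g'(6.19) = 0.00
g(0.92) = 0.00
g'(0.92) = 0.00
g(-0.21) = 0.00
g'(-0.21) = 0.00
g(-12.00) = 0.00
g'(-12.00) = 0.00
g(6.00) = 0.00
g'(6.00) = 0.00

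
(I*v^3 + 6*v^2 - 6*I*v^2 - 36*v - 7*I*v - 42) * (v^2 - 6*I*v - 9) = I*v^5 + 12*v^4 - 6*I*v^4 - 72*v^3 - 52*I*v^3 - 138*v^2 + 270*I*v^2 + 324*v + 315*I*v + 378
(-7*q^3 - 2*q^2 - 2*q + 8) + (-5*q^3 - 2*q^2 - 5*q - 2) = -12*q^3 - 4*q^2 - 7*q + 6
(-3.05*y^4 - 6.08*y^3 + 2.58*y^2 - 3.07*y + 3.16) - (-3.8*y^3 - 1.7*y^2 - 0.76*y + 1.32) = -3.05*y^4 - 2.28*y^3 + 4.28*y^2 - 2.31*y + 1.84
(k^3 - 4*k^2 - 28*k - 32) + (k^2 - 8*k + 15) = k^3 - 3*k^2 - 36*k - 17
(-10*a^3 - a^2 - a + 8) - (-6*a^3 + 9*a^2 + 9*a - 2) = -4*a^3 - 10*a^2 - 10*a + 10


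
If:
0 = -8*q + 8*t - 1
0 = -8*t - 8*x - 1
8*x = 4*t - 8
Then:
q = 11/24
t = 7/12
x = -17/24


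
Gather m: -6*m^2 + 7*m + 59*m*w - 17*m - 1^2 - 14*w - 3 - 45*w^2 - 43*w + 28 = -6*m^2 + m*(59*w - 10) - 45*w^2 - 57*w + 24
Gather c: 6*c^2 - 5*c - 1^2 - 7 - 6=6*c^2 - 5*c - 14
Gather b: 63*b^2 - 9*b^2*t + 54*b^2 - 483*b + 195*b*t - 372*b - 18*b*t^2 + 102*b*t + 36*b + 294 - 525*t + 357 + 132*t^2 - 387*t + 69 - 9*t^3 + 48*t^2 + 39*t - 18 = b^2*(117 - 9*t) + b*(-18*t^2 + 297*t - 819) - 9*t^3 + 180*t^2 - 873*t + 702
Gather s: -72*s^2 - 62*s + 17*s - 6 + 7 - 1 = -72*s^2 - 45*s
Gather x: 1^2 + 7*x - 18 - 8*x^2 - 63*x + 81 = -8*x^2 - 56*x + 64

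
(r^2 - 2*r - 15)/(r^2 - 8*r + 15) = (r + 3)/(r - 3)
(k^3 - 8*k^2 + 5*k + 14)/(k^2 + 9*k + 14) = (k^3 - 8*k^2 + 5*k + 14)/(k^2 + 9*k + 14)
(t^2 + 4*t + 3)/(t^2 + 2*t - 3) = (t + 1)/(t - 1)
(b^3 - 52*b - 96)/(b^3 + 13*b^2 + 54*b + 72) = (b^2 - 6*b - 16)/(b^2 + 7*b + 12)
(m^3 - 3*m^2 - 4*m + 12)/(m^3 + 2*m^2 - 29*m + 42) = (m + 2)/(m + 7)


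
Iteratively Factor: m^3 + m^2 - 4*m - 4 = (m - 2)*(m^2 + 3*m + 2) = (m - 2)*(m + 2)*(m + 1)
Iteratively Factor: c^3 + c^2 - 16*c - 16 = (c - 4)*(c^2 + 5*c + 4) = (c - 4)*(c + 4)*(c + 1)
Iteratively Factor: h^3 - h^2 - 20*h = (h - 5)*(h^2 + 4*h) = (h - 5)*(h + 4)*(h)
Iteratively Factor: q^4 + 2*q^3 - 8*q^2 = (q)*(q^3 + 2*q^2 - 8*q) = q^2*(q^2 + 2*q - 8) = q^2*(q - 2)*(q + 4)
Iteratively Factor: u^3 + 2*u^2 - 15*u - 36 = (u + 3)*(u^2 - u - 12) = (u - 4)*(u + 3)*(u + 3)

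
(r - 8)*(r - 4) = r^2 - 12*r + 32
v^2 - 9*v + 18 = (v - 6)*(v - 3)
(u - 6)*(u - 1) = u^2 - 7*u + 6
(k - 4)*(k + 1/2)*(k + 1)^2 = k^4 - 3*k^3/2 - 8*k^2 - 15*k/2 - 2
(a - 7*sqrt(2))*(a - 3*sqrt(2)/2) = a^2 - 17*sqrt(2)*a/2 + 21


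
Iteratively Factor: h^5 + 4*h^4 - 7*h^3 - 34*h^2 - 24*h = (h + 4)*(h^4 - 7*h^2 - 6*h) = (h + 1)*(h + 4)*(h^3 - h^2 - 6*h) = h*(h + 1)*(h + 4)*(h^2 - h - 6) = h*(h + 1)*(h + 2)*(h + 4)*(h - 3)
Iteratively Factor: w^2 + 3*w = (w + 3)*(w)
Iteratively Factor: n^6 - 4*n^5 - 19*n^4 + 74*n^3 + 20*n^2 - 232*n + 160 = (n + 2)*(n^5 - 6*n^4 - 7*n^3 + 88*n^2 - 156*n + 80) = (n - 2)*(n + 2)*(n^4 - 4*n^3 - 15*n^2 + 58*n - 40) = (n - 2)*(n + 2)*(n + 4)*(n^3 - 8*n^2 + 17*n - 10) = (n - 2)^2*(n + 2)*(n + 4)*(n^2 - 6*n + 5) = (n - 2)^2*(n - 1)*(n + 2)*(n + 4)*(n - 5)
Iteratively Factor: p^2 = (p)*(p)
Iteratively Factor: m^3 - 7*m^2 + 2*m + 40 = (m - 4)*(m^2 - 3*m - 10) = (m - 5)*(m - 4)*(m + 2)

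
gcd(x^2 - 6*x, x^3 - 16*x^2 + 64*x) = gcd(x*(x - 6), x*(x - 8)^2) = x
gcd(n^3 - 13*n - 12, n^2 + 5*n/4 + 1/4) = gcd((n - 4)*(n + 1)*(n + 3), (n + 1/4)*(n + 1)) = n + 1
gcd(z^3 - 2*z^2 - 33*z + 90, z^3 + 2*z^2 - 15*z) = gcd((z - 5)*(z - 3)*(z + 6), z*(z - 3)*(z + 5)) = z - 3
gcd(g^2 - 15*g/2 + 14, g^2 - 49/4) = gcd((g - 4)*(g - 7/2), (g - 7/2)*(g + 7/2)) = g - 7/2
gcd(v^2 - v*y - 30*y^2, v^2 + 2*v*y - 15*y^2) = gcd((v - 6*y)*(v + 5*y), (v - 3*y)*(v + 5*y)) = v + 5*y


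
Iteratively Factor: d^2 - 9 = (d - 3)*(d + 3)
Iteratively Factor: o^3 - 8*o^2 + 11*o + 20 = (o - 5)*(o^2 - 3*o - 4) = (o - 5)*(o + 1)*(o - 4)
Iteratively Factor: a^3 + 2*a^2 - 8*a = (a)*(a^2 + 2*a - 8) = a*(a + 4)*(a - 2)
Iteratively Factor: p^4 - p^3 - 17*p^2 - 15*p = (p)*(p^3 - p^2 - 17*p - 15) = p*(p + 1)*(p^2 - 2*p - 15) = p*(p - 5)*(p + 1)*(p + 3)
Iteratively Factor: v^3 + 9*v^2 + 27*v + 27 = (v + 3)*(v^2 + 6*v + 9) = (v + 3)^2*(v + 3)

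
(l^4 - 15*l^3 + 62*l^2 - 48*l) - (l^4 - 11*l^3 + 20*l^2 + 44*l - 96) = -4*l^3 + 42*l^2 - 92*l + 96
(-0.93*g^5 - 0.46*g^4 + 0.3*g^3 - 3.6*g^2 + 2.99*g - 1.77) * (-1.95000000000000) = 1.8135*g^5 + 0.897*g^4 - 0.585*g^3 + 7.02*g^2 - 5.8305*g + 3.4515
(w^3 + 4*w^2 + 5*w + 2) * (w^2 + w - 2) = w^5 + 5*w^4 + 7*w^3 - w^2 - 8*w - 4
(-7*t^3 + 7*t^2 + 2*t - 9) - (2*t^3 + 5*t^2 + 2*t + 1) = -9*t^3 + 2*t^2 - 10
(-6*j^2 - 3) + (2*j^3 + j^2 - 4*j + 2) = 2*j^3 - 5*j^2 - 4*j - 1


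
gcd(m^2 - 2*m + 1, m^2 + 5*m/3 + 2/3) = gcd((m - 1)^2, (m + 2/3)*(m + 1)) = 1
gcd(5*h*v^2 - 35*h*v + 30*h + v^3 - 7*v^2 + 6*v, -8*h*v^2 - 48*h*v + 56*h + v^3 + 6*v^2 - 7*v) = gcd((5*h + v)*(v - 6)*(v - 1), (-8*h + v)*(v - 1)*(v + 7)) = v - 1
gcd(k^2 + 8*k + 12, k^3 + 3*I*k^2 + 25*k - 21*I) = 1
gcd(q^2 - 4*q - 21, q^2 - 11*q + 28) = q - 7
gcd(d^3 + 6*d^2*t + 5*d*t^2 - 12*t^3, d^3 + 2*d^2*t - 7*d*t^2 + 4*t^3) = -d^2 - 3*d*t + 4*t^2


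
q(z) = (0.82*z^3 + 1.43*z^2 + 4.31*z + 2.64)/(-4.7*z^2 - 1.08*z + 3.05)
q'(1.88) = 0.46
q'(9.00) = -0.16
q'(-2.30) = -0.02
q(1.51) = -1.64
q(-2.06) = 0.50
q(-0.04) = 0.80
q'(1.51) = 1.16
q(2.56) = -1.21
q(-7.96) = 1.24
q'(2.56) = 0.08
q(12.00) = -2.44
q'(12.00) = -0.17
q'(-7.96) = -0.16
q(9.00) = -1.95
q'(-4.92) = -0.14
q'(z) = (9.4*z + 1.08)*(0.82*z^3 + 1.43*z^2 + 4.31*z + 2.64)/(-4.7*z^2 - 1.08*z + 3.05)^2 + (2.46*z^2 + 2.86*z + 4.31)/(-4.7*z^2 - 1.08*z + 3.05)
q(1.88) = -1.36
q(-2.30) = 0.50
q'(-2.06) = 0.02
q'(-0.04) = 1.54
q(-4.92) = 0.77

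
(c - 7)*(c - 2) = c^2 - 9*c + 14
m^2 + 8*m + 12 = (m + 2)*(m + 6)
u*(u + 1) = u^2 + u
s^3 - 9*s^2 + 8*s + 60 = (s - 6)*(s - 5)*(s + 2)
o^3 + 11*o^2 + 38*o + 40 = (o + 2)*(o + 4)*(o + 5)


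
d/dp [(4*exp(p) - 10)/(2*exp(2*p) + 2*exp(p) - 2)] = (-2*exp(2*p) + 10*exp(p) + 3)*exp(p)/(exp(4*p) + 2*exp(3*p) - exp(2*p) - 2*exp(p) + 1)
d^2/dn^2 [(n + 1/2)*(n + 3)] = 2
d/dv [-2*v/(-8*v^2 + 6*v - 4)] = 2*(1 - 2*v^2)/(16*v^4 - 24*v^3 + 25*v^2 - 12*v + 4)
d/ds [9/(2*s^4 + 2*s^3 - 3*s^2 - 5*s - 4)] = 9*(-8*s^3 - 6*s^2 + 6*s + 5)/(-2*s^4 - 2*s^3 + 3*s^2 + 5*s + 4)^2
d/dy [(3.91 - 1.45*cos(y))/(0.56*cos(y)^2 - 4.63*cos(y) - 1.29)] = (-0.812*cos(y)^2 + 4.3792*cos(y) - 19.9738)*sin(y)/(0.3136*cos(y)^4 - 5.1856*cos(y)^3 + 19.9921*cos(y)^2 + 11.9454*cos(y) + 1.6641)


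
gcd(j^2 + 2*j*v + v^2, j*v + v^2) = j + v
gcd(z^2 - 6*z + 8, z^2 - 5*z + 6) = z - 2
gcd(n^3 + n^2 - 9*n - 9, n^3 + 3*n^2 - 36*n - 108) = n + 3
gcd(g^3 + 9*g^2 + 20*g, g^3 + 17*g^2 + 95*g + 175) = g + 5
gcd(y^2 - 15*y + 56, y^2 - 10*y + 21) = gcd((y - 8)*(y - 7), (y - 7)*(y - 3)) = y - 7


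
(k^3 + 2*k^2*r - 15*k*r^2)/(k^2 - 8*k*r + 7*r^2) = k*(k^2 + 2*k*r - 15*r^2)/(k^2 - 8*k*r + 7*r^2)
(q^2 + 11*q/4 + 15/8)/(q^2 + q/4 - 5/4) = (q + 3/2)/(q - 1)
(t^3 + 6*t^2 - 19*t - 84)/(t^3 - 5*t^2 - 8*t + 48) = (t + 7)/(t - 4)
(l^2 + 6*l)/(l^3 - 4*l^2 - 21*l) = (l + 6)/(l^2 - 4*l - 21)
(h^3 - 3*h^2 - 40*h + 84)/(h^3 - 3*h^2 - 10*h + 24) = (h^2 - h - 42)/(h^2 - h - 12)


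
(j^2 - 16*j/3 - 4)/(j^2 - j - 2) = (-j^2 + 16*j/3 + 4)/(-j^2 + j + 2)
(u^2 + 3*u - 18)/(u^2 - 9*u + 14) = (u^2 + 3*u - 18)/(u^2 - 9*u + 14)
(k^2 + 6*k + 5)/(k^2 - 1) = (k + 5)/(k - 1)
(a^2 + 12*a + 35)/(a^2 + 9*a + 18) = (a^2 + 12*a + 35)/(a^2 + 9*a + 18)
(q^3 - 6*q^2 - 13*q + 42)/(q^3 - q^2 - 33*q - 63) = (q - 2)/(q + 3)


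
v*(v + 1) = v^2 + v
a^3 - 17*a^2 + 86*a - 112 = (a - 8)*(a - 7)*(a - 2)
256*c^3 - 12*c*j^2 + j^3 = (-8*c + j)^2*(4*c + j)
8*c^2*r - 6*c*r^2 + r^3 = r*(-4*c + r)*(-2*c + r)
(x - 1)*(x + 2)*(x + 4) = x^3 + 5*x^2 + 2*x - 8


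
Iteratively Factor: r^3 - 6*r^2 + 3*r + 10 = (r - 2)*(r^2 - 4*r - 5) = (r - 5)*(r - 2)*(r + 1)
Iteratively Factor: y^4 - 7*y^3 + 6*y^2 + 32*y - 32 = (y - 4)*(y^3 - 3*y^2 - 6*y + 8) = (y - 4)*(y - 1)*(y^2 - 2*y - 8) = (y - 4)*(y - 1)*(y + 2)*(y - 4)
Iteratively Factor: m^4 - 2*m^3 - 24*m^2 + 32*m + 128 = (m + 2)*(m^3 - 4*m^2 - 16*m + 64) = (m - 4)*(m + 2)*(m^2 - 16) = (m - 4)*(m + 2)*(m + 4)*(m - 4)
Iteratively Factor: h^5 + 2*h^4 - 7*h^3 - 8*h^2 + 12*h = (h + 2)*(h^4 - 7*h^2 + 6*h) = h*(h + 2)*(h^3 - 7*h + 6) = h*(h - 1)*(h + 2)*(h^2 + h - 6) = h*(h - 2)*(h - 1)*(h + 2)*(h + 3)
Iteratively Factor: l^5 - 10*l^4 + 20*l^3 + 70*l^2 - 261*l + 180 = (l + 3)*(l^4 - 13*l^3 + 59*l^2 - 107*l + 60) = (l - 5)*(l + 3)*(l^3 - 8*l^2 + 19*l - 12) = (l - 5)*(l - 4)*(l + 3)*(l^2 - 4*l + 3) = (l - 5)*(l - 4)*(l - 1)*(l + 3)*(l - 3)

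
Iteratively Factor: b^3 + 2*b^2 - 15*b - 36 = (b + 3)*(b^2 - b - 12) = (b + 3)^2*(b - 4)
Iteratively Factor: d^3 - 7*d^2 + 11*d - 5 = (d - 5)*(d^2 - 2*d + 1) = (d - 5)*(d - 1)*(d - 1)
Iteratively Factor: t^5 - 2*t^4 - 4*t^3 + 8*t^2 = (t)*(t^4 - 2*t^3 - 4*t^2 + 8*t) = t*(t + 2)*(t^3 - 4*t^2 + 4*t) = t*(t - 2)*(t + 2)*(t^2 - 2*t) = t^2*(t - 2)*(t + 2)*(t - 2)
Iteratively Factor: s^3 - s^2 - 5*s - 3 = (s + 1)*(s^2 - 2*s - 3) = (s + 1)^2*(s - 3)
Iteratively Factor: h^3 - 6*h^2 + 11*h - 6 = (h - 2)*(h^2 - 4*h + 3) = (h - 3)*(h - 2)*(h - 1)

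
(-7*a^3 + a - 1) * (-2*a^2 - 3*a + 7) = 14*a^5 + 21*a^4 - 51*a^3 - a^2 + 10*a - 7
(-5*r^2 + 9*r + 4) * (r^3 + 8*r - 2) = -5*r^5 + 9*r^4 - 36*r^3 + 82*r^2 + 14*r - 8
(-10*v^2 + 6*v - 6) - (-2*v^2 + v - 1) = -8*v^2 + 5*v - 5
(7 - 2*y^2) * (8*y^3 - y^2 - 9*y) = -16*y^5 + 2*y^4 + 74*y^3 - 7*y^2 - 63*y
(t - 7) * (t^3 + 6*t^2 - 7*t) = t^4 - t^3 - 49*t^2 + 49*t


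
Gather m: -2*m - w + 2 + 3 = -2*m - w + 5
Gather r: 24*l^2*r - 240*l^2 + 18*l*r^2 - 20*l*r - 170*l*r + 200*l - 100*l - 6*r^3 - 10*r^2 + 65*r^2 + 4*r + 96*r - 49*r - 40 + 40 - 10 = -240*l^2 + 100*l - 6*r^3 + r^2*(18*l + 55) + r*(24*l^2 - 190*l + 51) - 10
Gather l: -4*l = -4*l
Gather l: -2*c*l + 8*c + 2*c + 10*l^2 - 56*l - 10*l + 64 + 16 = 10*c + 10*l^2 + l*(-2*c - 66) + 80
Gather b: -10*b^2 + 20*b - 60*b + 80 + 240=-10*b^2 - 40*b + 320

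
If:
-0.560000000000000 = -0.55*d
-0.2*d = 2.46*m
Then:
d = 1.02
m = -0.08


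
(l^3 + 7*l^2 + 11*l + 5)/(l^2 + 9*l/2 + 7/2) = 2*(l^2 + 6*l + 5)/(2*l + 7)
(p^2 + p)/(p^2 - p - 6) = p*(p + 1)/(p^2 - p - 6)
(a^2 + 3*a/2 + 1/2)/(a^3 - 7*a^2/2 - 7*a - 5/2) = 1/(a - 5)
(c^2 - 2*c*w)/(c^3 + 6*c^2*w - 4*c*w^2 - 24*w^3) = c/(c^2 + 8*c*w + 12*w^2)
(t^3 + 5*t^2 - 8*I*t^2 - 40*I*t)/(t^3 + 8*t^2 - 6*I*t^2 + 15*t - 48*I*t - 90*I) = t*(t - 8*I)/(t^2 + 3*t*(1 - 2*I) - 18*I)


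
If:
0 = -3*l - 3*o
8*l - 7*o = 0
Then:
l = 0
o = 0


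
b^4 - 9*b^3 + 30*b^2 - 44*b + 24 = (b - 3)*(b - 2)^3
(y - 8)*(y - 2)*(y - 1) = y^3 - 11*y^2 + 26*y - 16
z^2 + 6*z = z*(z + 6)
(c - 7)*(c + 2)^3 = c^4 - c^3 - 30*c^2 - 76*c - 56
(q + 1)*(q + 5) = q^2 + 6*q + 5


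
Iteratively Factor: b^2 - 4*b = (b)*(b - 4)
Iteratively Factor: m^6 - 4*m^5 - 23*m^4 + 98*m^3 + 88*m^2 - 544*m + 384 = (m - 4)*(m^5 - 23*m^3 + 6*m^2 + 112*m - 96) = (m - 4)*(m - 1)*(m^4 + m^3 - 22*m^2 - 16*m + 96) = (m - 4)*(m - 1)*(m + 4)*(m^3 - 3*m^2 - 10*m + 24) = (m - 4)*(m - 2)*(m - 1)*(m + 4)*(m^2 - m - 12) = (m - 4)*(m - 2)*(m - 1)*(m + 3)*(m + 4)*(m - 4)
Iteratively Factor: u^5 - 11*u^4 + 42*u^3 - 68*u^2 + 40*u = (u - 2)*(u^4 - 9*u^3 + 24*u^2 - 20*u) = (u - 5)*(u - 2)*(u^3 - 4*u^2 + 4*u) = u*(u - 5)*(u - 2)*(u^2 - 4*u + 4) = u*(u - 5)*(u - 2)^2*(u - 2)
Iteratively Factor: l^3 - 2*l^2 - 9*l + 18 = (l - 2)*(l^2 - 9) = (l - 2)*(l + 3)*(l - 3)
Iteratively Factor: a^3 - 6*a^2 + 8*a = (a - 2)*(a^2 - 4*a) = a*(a - 2)*(a - 4)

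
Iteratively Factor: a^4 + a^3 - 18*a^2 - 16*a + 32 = (a - 1)*(a^3 + 2*a^2 - 16*a - 32) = (a - 1)*(a + 2)*(a^2 - 16) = (a - 4)*(a - 1)*(a + 2)*(a + 4)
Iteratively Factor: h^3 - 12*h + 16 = (h + 4)*(h^2 - 4*h + 4) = (h - 2)*(h + 4)*(h - 2)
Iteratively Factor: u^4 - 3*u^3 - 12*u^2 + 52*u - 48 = (u + 4)*(u^3 - 7*u^2 + 16*u - 12) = (u - 2)*(u + 4)*(u^2 - 5*u + 6) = (u - 3)*(u - 2)*(u + 4)*(u - 2)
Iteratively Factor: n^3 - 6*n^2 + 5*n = (n - 5)*(n^2 - n) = n*(n - 5)*(n - 1)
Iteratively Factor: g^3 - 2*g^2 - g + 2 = (g - 2)*(g^2 - 1) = (g - 2)*(g - 1)*(g + 1)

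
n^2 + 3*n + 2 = (n + 1)*(n + 2)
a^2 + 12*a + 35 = (a + 5)*(a + 7)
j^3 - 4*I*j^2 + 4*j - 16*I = (j - 4*I)*(j - 2*I)*(j + 2*I)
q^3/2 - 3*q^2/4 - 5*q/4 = q*(q/2 + 1/2)*(q - 5/2)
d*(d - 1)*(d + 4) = d^3 + 3*d^2 - 4*d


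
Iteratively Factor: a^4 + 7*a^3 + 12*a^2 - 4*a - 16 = (a + 2)*(a^3 + 5*a^2 + 2*a - 8) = (a + 2)*(a + 4)*(a^2 + a - 2) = (a - 1)*(a + 2)*(a + 4)*(a + 2)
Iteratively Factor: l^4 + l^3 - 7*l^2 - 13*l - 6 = (l + 2)*(l^3 - l^2 - 5*l - 3) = (l - 3)*(l + 2)*(l^2 + 2*l + 1) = (l - 3)*(l + 1)*(l + 2)*(l + 1)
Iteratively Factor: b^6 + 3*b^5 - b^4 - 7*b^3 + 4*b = (b + 2)*(b^5 + b^4 - 3*b^3 - b^2 + 2*b) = (b - 1)*(b + 2)*(b^4 + 2*b^3 - b^2 - 2*b) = (b - 1)^2*(b + 2)*(b^3 + 3*b^2 + 2*b) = (b - 1)^2*(b + 1)*(b + 2)*(b^2 + 2*b) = b*(b - 1)^2*(b + 1)*(b + 2)*(b + 2)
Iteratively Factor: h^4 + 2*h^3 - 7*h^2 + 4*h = (h + 4)*(h^3 - 2*h^2 + h) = (h - 1)*(h + 4)*(h^2 - h) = (h - 1)^2*(h + 4)*(h)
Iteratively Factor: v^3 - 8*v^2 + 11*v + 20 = (v + 1)*(v^2 - 9*v + 20) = (v - 5)*(v + 1)*(v - 4)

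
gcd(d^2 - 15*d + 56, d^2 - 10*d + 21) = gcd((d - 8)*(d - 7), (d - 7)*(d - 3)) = d - 7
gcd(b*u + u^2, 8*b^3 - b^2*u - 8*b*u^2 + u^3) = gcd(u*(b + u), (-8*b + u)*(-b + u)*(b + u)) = b + u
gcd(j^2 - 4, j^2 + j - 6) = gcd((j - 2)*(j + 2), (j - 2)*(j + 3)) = j - 2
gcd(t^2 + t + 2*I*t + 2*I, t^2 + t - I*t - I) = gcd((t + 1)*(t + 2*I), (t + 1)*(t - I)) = t + 1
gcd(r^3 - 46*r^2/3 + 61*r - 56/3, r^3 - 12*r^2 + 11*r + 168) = r^2 - 15*r + 56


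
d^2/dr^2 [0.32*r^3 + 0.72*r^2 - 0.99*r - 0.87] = 1.92*r + 1.44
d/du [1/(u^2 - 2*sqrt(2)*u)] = 2*(-u + sqrt(2))/(u^2*(u - 2*sqrt(2))^2)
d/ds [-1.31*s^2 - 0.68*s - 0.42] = -2.62*s - 0.68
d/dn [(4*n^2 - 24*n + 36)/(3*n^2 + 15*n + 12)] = 4*(11*n^2 - 10*n - 69)/(3*(n^4 + 10*n^3 + 33*n^2 + 40*n + 16))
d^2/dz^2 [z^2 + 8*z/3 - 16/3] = 2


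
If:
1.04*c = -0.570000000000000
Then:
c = -0.55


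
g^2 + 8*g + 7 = (g + 1)*(g + 7)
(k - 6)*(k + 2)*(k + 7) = k^3 + 3*k^2 - 40*k - 84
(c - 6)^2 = c^2 - 12*c + 36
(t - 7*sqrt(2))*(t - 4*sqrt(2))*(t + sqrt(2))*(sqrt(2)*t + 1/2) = sqrt(2)*t^4 - 39*t^3/2 + 29*sqrt(2)*t^2 + 129*t + 28*sqrt(2)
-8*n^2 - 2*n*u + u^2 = (-4*n + u)*(2*n + u)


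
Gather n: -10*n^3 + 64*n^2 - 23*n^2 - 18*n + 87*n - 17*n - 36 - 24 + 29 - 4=-10*n^3 + 41*n^2 + 52*n - 35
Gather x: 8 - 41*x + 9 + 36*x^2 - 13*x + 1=36*x^2 - 54*x + 18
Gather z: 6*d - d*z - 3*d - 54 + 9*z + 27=3*d + z*(9 - d) - 27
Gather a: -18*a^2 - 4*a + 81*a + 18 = -18*a^2 + 77*a + 18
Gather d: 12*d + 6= 12*d + 6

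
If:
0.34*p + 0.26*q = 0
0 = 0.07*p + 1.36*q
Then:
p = 0.00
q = 0.00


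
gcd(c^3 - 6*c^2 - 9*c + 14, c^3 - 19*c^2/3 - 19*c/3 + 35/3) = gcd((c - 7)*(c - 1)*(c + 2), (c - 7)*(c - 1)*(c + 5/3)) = c^2 - 8*c + 7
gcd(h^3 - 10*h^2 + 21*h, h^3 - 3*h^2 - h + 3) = h - 3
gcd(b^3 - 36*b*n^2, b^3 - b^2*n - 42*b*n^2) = b^2 + 6*b*n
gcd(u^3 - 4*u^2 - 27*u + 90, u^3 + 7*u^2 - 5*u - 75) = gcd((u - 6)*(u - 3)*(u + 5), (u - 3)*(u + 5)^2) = u^2 + 2*u - 15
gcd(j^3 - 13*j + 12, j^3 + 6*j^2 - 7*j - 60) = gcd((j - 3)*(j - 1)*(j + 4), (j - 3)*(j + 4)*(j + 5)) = j^2 + j - 12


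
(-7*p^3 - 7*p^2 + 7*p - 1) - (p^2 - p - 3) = -7*p^3 - 8*p^2 + 8*p + 2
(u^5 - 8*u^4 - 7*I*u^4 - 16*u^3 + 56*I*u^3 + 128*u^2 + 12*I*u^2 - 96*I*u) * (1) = u^5 - 8*u^4 - 7*I*u^4 - 16*u^3 + 56*I*u^3 + 128*u^2 + 12*I*u^2 - 96*I*u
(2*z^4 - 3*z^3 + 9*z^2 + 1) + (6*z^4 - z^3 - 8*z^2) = 8*z^4 - 4*z^3 + z^2 + 1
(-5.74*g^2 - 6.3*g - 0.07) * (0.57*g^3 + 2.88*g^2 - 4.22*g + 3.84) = -3.2718*g^5 - 20.1222*g^4 + 6.0389*g^3 + 4.3428*g^2 - 23.8966*g - 0.2688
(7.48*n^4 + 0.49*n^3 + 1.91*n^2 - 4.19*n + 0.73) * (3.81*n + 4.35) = 28.4988*n^5 + 34.4049*n^4 + 9.4086*n^3 - 7.6554*n^2 - 15.4452*n + 3.1755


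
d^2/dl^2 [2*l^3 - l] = 12*l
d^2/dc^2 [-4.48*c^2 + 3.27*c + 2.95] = -8.96000000000000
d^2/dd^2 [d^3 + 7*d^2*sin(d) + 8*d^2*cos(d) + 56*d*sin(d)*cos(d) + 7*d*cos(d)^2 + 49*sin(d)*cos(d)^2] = -7*d^2*sin(d) - 8*d^2*cos(d) - 32*d*sin(d) - 112*d*sin(2*d) + 28*d*cos(d) - 14*d*cos(2*d) + 6*d + 7*sin(d)/4 - 14*sin(2*d) - 441*sin(3*d)/4 + 16*cos(d) + 112*cos(2*d)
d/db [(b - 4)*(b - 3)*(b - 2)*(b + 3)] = 4*b^3 - 18*b^2 - 2*b + 54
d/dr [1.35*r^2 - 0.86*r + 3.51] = 2.7*r - 0.86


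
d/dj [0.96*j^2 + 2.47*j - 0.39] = 1.92*j + 2.47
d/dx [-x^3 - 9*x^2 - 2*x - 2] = -3*x^2 - 18*x - 2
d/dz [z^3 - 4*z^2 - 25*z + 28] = 3*z^2 - 8*z - 25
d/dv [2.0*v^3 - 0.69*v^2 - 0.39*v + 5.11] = 6.0*v^2 - 1.38*v - 0.39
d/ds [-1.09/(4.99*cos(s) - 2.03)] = -5.4391*sin(s)/(4.99*cos(s) - 2.03)^2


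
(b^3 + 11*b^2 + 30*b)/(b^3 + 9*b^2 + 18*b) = (b + 5)/(b + 3)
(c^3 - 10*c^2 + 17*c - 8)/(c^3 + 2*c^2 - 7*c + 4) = (c - 8)/(c + 4)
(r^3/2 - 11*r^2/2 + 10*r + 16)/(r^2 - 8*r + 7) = (r^3 - 11*r^2 + 20*r + 32)/(2*(r^2 - 8*r + 7))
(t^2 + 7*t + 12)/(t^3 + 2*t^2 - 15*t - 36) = (t + 4)/(t^2 - t - 12)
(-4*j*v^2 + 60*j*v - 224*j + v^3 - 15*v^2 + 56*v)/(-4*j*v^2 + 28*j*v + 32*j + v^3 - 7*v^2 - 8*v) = (v - 7)/(v + 1)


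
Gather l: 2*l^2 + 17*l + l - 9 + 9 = 2*l^2 + 18*l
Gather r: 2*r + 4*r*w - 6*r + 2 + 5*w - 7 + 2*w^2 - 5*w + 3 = r*(4*w - 4) + 2*w^2 - 2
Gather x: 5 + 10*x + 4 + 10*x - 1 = 20*x + 8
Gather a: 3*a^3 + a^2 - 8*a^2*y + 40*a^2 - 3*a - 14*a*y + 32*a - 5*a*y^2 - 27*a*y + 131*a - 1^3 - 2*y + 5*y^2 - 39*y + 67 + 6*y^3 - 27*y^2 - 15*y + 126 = 3*a^3 + a^2*(41 - 8*y) + a*(-5*y^2 - 41*y + 160) + 6*y^3 - 22*y^2 - 56*y + 192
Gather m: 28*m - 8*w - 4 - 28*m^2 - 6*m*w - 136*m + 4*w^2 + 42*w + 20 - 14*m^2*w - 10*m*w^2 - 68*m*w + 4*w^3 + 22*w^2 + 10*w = m^2*(-14*w - 28) + m*(-10*w^2 - 74*w - 108) + 4*w^3 + 26*w^2 + 44*w + 16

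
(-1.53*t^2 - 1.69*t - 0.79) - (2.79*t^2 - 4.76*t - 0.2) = -4.32*t^2 + 3.07*t - 0.59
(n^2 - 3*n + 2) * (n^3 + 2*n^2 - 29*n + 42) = n^5 - n^4 - 33*n^3 + 133*n^2 - 184*n + 84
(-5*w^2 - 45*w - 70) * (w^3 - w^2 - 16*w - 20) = -5*w^5 - 40*w^4 + 55*w^3 + 890*w^2 + 2020*w + 1400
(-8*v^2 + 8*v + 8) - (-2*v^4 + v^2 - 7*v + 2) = 2*v^4 - 9*v^2 + 15*v + 6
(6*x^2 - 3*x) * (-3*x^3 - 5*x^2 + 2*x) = -18*x^5 - 21*x^4 + 27*x^3 - 6*x^2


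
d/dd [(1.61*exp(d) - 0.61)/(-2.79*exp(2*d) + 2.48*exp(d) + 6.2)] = (4.4919*exp(2*d) - 3.4038*exp(d) + 11.4948)*exp(d)/(7.7841*exp(4*d) - 13.8384*exp(3*d) - 28.4456*exp(2*d) + 30.752*exp(d) + 38.44)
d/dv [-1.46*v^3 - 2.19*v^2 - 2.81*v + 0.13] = -4.38*v^2 - 4.38*v - 2.81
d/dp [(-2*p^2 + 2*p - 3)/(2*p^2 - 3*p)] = (2*p^2 + 12*p - 9)/(p^2*(4*p^2 - 12*p + 9))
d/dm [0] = 0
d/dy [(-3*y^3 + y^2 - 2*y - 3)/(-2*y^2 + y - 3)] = 3*(2*y^4 - 2*y^3 + 8*y^2 - 6*y + 3)/(4*y^4 - 4*y^3 + 13*y^2 - 6*y + 9)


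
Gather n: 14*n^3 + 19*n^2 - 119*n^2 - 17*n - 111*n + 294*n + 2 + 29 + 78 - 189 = 14*n^3 - 100*n^2 + 166*n - 80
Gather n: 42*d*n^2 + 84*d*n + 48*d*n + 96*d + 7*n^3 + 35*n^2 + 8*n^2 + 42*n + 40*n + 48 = 96*d + 7*n^3 + n^2*(42*d + 43) + n*(132*d + 82) + 48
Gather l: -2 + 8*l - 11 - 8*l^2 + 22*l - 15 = -8*l^2 + 30*l - 28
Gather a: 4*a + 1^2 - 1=4*a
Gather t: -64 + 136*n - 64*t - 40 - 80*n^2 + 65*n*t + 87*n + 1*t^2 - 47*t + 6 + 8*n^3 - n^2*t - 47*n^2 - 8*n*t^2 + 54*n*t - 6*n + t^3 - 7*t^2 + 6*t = 8*n^3 - 127*n^2 + 217*n + t^3 + t^2*(-8*n - 6) + t*(-n^2 + 119*n - 105) - 98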